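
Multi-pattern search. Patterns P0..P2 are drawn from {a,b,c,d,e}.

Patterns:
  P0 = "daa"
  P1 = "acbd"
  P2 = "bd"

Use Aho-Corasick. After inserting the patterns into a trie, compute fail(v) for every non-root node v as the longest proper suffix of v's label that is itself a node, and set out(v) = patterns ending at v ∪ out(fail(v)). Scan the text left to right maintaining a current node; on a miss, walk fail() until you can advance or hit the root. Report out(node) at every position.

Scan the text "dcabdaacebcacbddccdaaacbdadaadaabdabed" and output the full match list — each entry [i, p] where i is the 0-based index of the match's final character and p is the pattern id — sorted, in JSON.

Construct AC machine:
Trie nodes:
  n0 'ε': a→4 b→8 d→1
  n1 'd': a→2
  n2 'da': a→3
  n3 'daa': ·  [P0 ends]
  n4 'a': c→5
  n5 'ac': b→6
  n6 'acb': d→7
  n7 'acbd': ·  [P1 ends]
  n8 'b': d→9
  n9 'bd': ·  [P2 ends]

BFS fail/out derivation:
  n1('d'): parent n0 fail=0; on 'd' 0 → fail=0;  out ∅∪∅=∅
  n4('a'): parent n0 fail=0; on 'a' 0 → fail=0;  out ∅∪∅=∅
  n8('b'): parent n0 fail=0; on 'b' 0 → fail=0;  out ∅∪∅=∅
  n2('da'): parent n1 fail=0; on 'a' 0 → fail=4;  out ∅∪∅=∅
  n5('ac'): parent n4 fail=0; on 'c' 0 → fail=0;  out ∅∪∅=∅
  n9('bd'): parent n8 fail=0; on 'd' 0 → fail=1;  out {2}∪∅={2}
  n3('daa'): parent n2 fail=4; on 'a' 4→0 → fail=4;  out {0}∪∅={0}
  n6('acb'): parent n5 fail=0; on 'b' 0 → fail=8;  out ∅∪∅=∅
  n7('acbd'): parent n6 fail=8; on 'd' 8 → fail=9;  out {1}∪{2}={1,2}

Text stream:
pos 0 'd': at 1
pos 1 'c': at 0 (fail-walked)
pos 2 'a': at 4
pos 3 'b': at 8 (fail-walked)
pos 4 'd': at 9  emit P2@[3:4]
pos 5 'a': at 2 (fail-walked)
pos 6 'a': at 3  emit P0@[4:6]
pos 7 'c': at 5 (fail-walked)
pos 8 'e': at 0 (fail-walked)
pos 9 'b': at 8
pos 10 'c': at 0 (fail-walked)
pos 11 'a': at 4
pos 12 'c': at 5
pos 13 'b': at 6
pos 14 'd': at 7  emit P1@[11:14],P2@[13:14]
pos 15 'd': at 1 (fail-walked)
pos 16 'c': at 0 (fail-walked)
pos 17 'c': at 0
pos 18 'd': at 1
pos 19 'a': at 2
pos 20 'a': at 3  emit P0@[18:20]
pos 21 'a': at 4 (fail-walked)
pos 22 'c': at 5
pos 23 'b': at 6
pos 24 'd': at 7  emit P1@[21:24],P2@[23:24]
pos 25 'a': at 2 (fail-walked)
pos 26 'd': at 1 (fail-walked)
pos 27 'a': at 2
pos 28 'a': at 3  emit P0@[26:28]
pos 29 'd': at 1 (fail-walked)
pos 30 'a': at 2
pos 31 'a': at 3  emit P0@[29:31]
pos 32 'b': at 8 (fail-walked)
pos 33 'd': at 9  emit P2@[32:33]
pos 34 'a': at 2 (fail-walked)
pos 35 'b': at 8 (fail-walked)
pos 36 'e': at 0 (fail-walked)
pos 37 'd': at 1

Matches: [[4,2],[6,0],[14,1],[14,2],[20,0],[24,1],[24,2],[28,0],[31,0],[33,2]]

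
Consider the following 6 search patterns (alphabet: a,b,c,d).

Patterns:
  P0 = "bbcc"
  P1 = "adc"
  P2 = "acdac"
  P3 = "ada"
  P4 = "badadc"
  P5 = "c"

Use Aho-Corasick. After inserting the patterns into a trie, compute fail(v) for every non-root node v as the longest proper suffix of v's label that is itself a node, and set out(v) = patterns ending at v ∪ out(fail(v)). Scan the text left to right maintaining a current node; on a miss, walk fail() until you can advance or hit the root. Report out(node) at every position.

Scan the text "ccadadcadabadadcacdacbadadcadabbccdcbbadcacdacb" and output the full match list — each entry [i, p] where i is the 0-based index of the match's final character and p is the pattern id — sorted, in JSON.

Build:
Trie (insert patterns):
  n0 'ε': a→5 b→1 c→18
  n1 'b': a→13 b→2
  n2 'bb': c→3
  n3 'bbc': c→4
  n4 'bbcc': ·  [P0 ends]
  n5 'a': c→8 d→6
  n6 'ad': a→12 c→7
  n7 'adc': ·  [P1 ends]
  n8 'ac': d→9
  n9 'acd': a→10
  n10 'acda': c→11
  n11 'acdac': ·  [P2 ends]
  n12 'ada': ·  [P3 ends]
  n13 'ba': d→14
  n14 'bad': a→15
  n15 'bada': d→16
  n16 'badad': c→17
  n17 'badadc': ·  [P4 ends]
  n18 'c': ·  [P5 ends]

Failure links (BFS by depth):
  fail(1) 'b': from fail(0)=0 chase 'b': 0 ⇒ 0;  out=∅∪out(0)=∅
  fail(5) 'a': from fail(0)=0 chase 'a': 0 ⇒ 0;  out=∅∪out(0)=∅
  fail(18) 'c': from fail(0)=0 chase 'c': 0 ⇒ 0;  out={5}∪out(0)={5}
  fail(2) 'bb': from fail(1)=0 chase 'b': 0 ⇒ 1;  out=∅∪out(1)=∅
  fail(6) 'ad': from fail(5)=0 chase 'd': 0 ⇒ 0;  out=∅∪out(0)=∅
  fail(8) 'ac': from fail(5)=0 chase 'c': 0 ⇒ 18;  out=∅∪out(18)={5}
  fail(13) 'ba': from fail(1)=0 chase 'a': 0 ⇒ 5;  out=∅∪out(5)=∅
  fail(3) 'bbc': from fail(2)=1 chase 'c': 1→0 ⇒ 18;  out=∅∪out(18)={5}
  fail(7) 'adc': from fail(6)=0 chase 'c': 0 ⇒ 18;  out={1}∪out(18)={1,5}
  fail(9) 'acd': from fail(8)=18 chase 'd': 18→0 ⇒ 0;  out=∅∪out(0)=∅
  fail(12) 'ada': from fail(6)=0 chase 'a': 0 ⇒ 5;  out={3}∪out(5)={3}
  fail(14) 'bad': from fail(13)=5 chase 'd': 5 ⇒ 6;  out=∅∪out(6)=∅
  fail(4) 'bbcc': from fail(3)=18 chase 'c': 18→0 ⇒ 18;  out={0}∪out(18)={0,5}
  fail(10) 'acda': from fail(9)=0 chase 'a': 0 ⇒ 5;  out=∅∪out(5)=∅
  fail(15) 'bada': from fail(14)=6 chase 'a': 6 ⇒ 12;  out=∅∪out(12)={3}
  fail(11) 'acdac': from fail(10)=5 chase 'c': 5 ⇒ 8;  out={2}∪out(8)={2,5}
  fail(16) 'badad': from fail(15)=12 chase 'd': 12→5 ⇒ 6;  out=∅∪out(6)=∅
  fail(17) 'badadc': from fail(16)=6 chase 'c': 6 ⇒ 7;  out={4}∪out(7)={1,4,5}

Run:
[0] read 'c'  n0⇒n18  → match P5@[0:0]
[1] read 'c'  n18⇒n18 (fail-walked)  → match P5@[1:1]
[2] read 'a'  n18⇒n5 (fail-walked)
[3] read 'd'  n5⇒n6
[4] read 'a'  n6⇒n12  → match P3@[2:4]
[5] read 'd'  n12⇒n6 (fail-walked)
[6] read 'c'  n6⇒n7  → match P1@[4:6],P5@[6:6]
[7] read 'a'  n7⇒n5 (fail-walked)
[8] read 'd'  n5⇒n6
[9] read 'a'  n6⇒n12  → match P3@[7:9]
[10] read 'b'  n12⇒n1 (fail-walked)
[11] read 'a'  n1⇒n13
[12] read 'd'  n13⇒n14
[13] read 'a'  n14⇒n15  → match P3@[11:13]
[14] read 'd'  n15⇒n16
[15] read 'c'  n16⇒n17  → match P1@[13:15],P4@[10:15],P5@[15:15]
[16] read 'a'  n17⇒n5 (fail-walked)
[17] read 'c'  n5⇒n8  → match P5@[17:17]
[18] read 'd'  n8⇒n9
[19] read 'a'  n9⇒n10
[20] read 'c'  n10⇒n11  → match P2@[16:20],P5@[20:20]
[21] read 'b'  n11⇒n1 (fail-walked)
[22] read 'a'  n1⇒n13
[23] read 'd'  n13⇒n14
[24] read 'a'  n14⇒n15  → match P3@[22:24]
[25] read 'd'  n15⇒n16
[26] read 'c'  n16⇒n17  → match P1@[24:26],P4@[21:26],P5@[26:26]
[27] read 'a'  n17⇒n5 (fail-walked)
[28] read 'd'  n5⇒n6
[29] read 'a'  n6⇒n12  → match P3@[27:29]
[30] read 'b'  n12⇒n1 (fail-walked)
[31] read 'b'  n1⇒n2
[32] read 'c'  n2⇒n3  → match P5@[32:32]
[33] read 'c'  n3⇒n4  → match P0@[30:33],P5@[33:33]
[34] read 'd'  n4⇒n0 (fail-walked)
[35] read 'c'  n0⇒n18  → match P5@[35:35]
[36] read 'b'  n18⇒n1 (fail-walked)
[37] read 'b'  n1⇒n2
[38] read 'a'  n2⇒n13 (fail-walked)
[39] read 'd'  n13⇒n14
[40] read 'c'  n14⇒n7 (fail-walked)  → match P1@[38:40],P5@[40:40]
[41] read 'a'  n7⇒n5 (fail-walked)
[42] read 'c'  n5⇒n8  → match P5@[42:42]
[43] read 'd'  n8⇒n9
[44] read 'a'  n9⇒n10
[45] read 'c'  n10⇒n11  → match P2@[41:45],P5@[45:45]
[46] read 'b'  n11⇒n1 (fail-walked)

Result: [[0,5],[1,5],[4,3],[6,1],[6,5],[9,3],[13,3],[15,1],[15,4],[15,5],[17,5],[20,2],[20,5],[24,3],[26,1],[26,4],[26,5],[29,3],[32,5],[33,0],[33,5],[35,5],[40,1],[40,5],[42,5],[45,2],[45,5]]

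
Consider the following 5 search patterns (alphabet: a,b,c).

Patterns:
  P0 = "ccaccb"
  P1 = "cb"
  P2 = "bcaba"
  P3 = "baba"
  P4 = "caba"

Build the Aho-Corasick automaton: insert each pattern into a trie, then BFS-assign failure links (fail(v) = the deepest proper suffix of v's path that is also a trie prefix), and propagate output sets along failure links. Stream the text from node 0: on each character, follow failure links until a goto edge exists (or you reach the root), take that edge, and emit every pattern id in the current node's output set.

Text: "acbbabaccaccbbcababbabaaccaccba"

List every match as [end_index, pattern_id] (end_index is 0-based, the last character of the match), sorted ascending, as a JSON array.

Build:
Trie nodes:
  0='ε' goto b→8 c→1
  1='c' goto a→16 b→7 c→2
  2='cc' goto a→3
  3='cca' goto c→4
  4='ccac' goto c→5
  5='ccacc' goto b→6
  6='ccaccb' goto ·  ←P0
  7='cb' goto ·  ←P1
  8='b' goto a→13 c→9
  9='bc' goto a→10
  10='bca' goto b→11
  11='bcab' goto a→12
  12='bcaba' goto ·  ←P2
  13='ba' goto b→14
  14='bab' goto a→15
  15='baba' goto ·  ←P3
  16='ca' goto b→17
  17='cab' goto a→18
  18='caba' goto ·  ←P4

Failure links (BFS by depth):
  fail(1) 'c': from fail(0)=0 chase 'c': 0 ⇒ 0;  out=∅∪out(0)=∅
  fail(8) 'b': from fail(0)=0 chase 'b': 0 ⇒ 0;  out=∅∪out(0)=∅
  fail(2) 'cc': from fail(1)=0 chase 'c': 0 ⇒ 1;  out=∅∪out(1)=∅
  fail(7) 'cb': from fail(1)=0 chase 'b': 0 ⇒ 8;  out={1}∪out(8)={1}
  fail(9) 'bc': from fail(8)=0 chase 'c': 0 ⇒ 1;  out=∅∪out(1)=∅
  fail(13) 'ba': from fail(8)=0 chase 'a': 0 ⇒ 0;  out=∅∪out(0)=∅
  fail(16) 'ca': from fail(1)=0 chase 'a': 0 ⇒ 0;  out=∅∪out(0)=∅
  fail(3) 'cca': from fail(2)=1 chase 'a': 1 ⇒ 16;  out=∅∪out(16)=∅
  fail(10) 'bca': from fail(9)=1 chase 'a': 1 ⇒ 16;  out=∅∪out(16)=∅
  fail(14) 'bab': from fail(13)=0 chase 'b': 0 ⇒ 8;  out=∅∪out(8)=∅
  fail(17) 'cab': from fail(16)=0 chase 'b': 0 ⇒ 8;  out=∅∪out(8)=∅
  fail(4) 'ccac': from fail(3)=16 chase 'c': 16→0 ⇒ 1;  out=∅∪out(1)=∅
  fail(11) 'bcab': from fail(10)=16 chase 'b': 16 ⇒ 17;  out=∅∪out(17)=∅
  fail(15) 'baba': from fail(14)=8 chase 'a': 8 ⇒ 13;  out={3}∪out(13)={3}
  fail(18) 'caba': from fail(17)=8 chase 'a': 8 ⇒ 13;  out={4}∪out(13)={4}
  fail(5) 'ccacc': from fail(4)=1 chase 'c': 1 ⇒ 2;  out=∅∪out(2)=∅
  fail(12) 'bcaba': from fail(11)=17 chase 'a': 17 ⇒ 18;  out={2}∪out(18)={2,4}
  fail(6) 'ccaccb': from fail(5)=2 chase 'b': 2→1 ⇒ 7;  out={0}∪out(7)={0,1}

Scan:
i=0 'a': node 0→0
i=1 'c': node 0→1
i=2 'b': node 1→7  → match P1@[1:2]
i=3 'b': node 7→8 (fail-walked)
i=4 'a': node 8→13
i=5 'b': node 13→14
i=6 'a': node 14→15  → match P3@[3:6]
i=7 'c': node 15→1 (fail-walked)
i=8 'c': node 1→2
i=9 'a': node 2→3
i=10 'c': node 3→4
i=11 'c': node 4→5
i=12 'b': node 5→6  → match P0@[7:12],P1@[11:12]
i=13 'b': node 6→8 (fail-walked)
i=14 'c': node 8→9
i=15 'a': node 9→10
i=16 'b': node 10→11
i=17 'a': node 11→12  → match P2@[13:17],P4@[14:17]
i=18 'b': node 12→14 (fail-walked)
i=19 'b': node 14→8 (fail-walked)
i=20 'a': node 8→13
i=21 'b': node 13→14
i=22 'a': node 14→15  → match P3@[19:22]
i=23 'a': node 15→0 (fail-walked)
i=24 'c': node 0→1
i=25 'c': node 1→2
i=26 'a': node 2→3
i=27 'c': node 3→4
i=28 'c': node 4→5
i=29 'b': node 5→6  → match P0@[24:29],P1@[28:29]
i=30 'a': node 6→13 (fail-walked)

Matches: [[2,1],[6,3],[12,0],[12,1],[17,2],[17,4],[22,3],[29,0],[29,1]]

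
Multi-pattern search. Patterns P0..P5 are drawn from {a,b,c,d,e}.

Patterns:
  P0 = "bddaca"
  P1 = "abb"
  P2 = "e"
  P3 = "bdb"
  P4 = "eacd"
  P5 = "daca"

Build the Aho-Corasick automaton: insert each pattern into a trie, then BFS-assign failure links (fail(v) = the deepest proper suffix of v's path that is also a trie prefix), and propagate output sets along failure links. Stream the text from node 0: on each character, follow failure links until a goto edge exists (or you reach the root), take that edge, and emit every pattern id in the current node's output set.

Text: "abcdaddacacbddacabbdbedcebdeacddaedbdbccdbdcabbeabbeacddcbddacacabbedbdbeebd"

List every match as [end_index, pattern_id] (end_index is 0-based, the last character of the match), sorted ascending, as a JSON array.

Build:
Trie nodes:
  0='ε' goto a→7 b→1 d→15 e→10
  1='b' goto d→2
  2='bd' goto b→11 d→3
  3='bdd' goto a→4
  4='bdda' goto c→5
  5='bddac' goto a→6
  6='bddaca' goto ·  [P0 ends]
  7='a' goto b→8
  8='ab' goto b→9
  9='abb' goto ·  [P1 ends]
  10='e' goto a→12  [P2 ends]
  11='bdb' goto ·  [P3 ends]
  12='ea' goto c→13
  13='eac' goto d→14
  14='eacd' goto ·  [P4 ends]
  15='d' goto a→16
  16='da' goto c→17
  17='dac' goto a→18
  18='daca' goto ·  [P5 ends]

BFS fail/out derivation:
  n1('b'): parent n0 fail=0; on 'b' 0 → fail=0;  out ∅∪∅=∅
  n7('a'): parent n0 fail=0; on 'a' 0 → fail=0;  out ∅∪∅=∅
  n10('e'): parent n0 fail=0; on 'e' 0 → fail=0;  out {2}∪∅={2}
  n15('d'): parent n0 fail=0; on 'd' 0 → fail=0;  out ∅∪∅=∅
  n2('bd'): parent n1 fail=0; on 'd' 0 → fail=15;  out ∅∪∅=∅
  n8('ab'): parent n7 fail=0; on 'b' 0 → fail=1;  out ∅∪∅=∅
  n12('ea'): parent n10 fail=0; on 'a' 0 → fail=7;  out ∅∪∅=∅
  n16('da'): parent n15 fail=0; on 'a' 0 → fail=7;  out ∅∪∅=∅
  n3('bdd'): parent n2 fail=15; on 'd' 15→0 → fail=15;  out ∅∪∅=∅
  n9('abb'): parent n8 fail=1; on 'b' 1→0 → fail=1;  out {1}∪∅={1}
  n11('bdb'): parent n2 fail=15; on 'b' 15→0 → fail=1;  out {3}∪∅={3}
  n13('eac'): parent n12 fail=7; on 'c' 7→0 → fail=0;  out ∅∪∅=∅
  n17('dac'): parent n16 fail=7; on 'c' 7→0 → fail=0;  out ∅∪∅=∅
  n4('bdda'): parent n3 fail=15; on 'a' 15 → fail=16;  out ∅∪∅=∅
  n14('eacd'): parent n13 fail=0; on 'd' 0 → fail=15;  out {4}∪∅={4}
  n18('daca'): parent n17 fail=0; on 'a' 0 → fail=7;  out {5}∪∅={5}
  n5('bddac'): parent n4 fail=16; on 'c' 16 → fail=17;  out ∅∪∅=∅
  n6('bddaca'): parent n5 fail=17; on 'a' 17 → fail=18;  out {0}∪{5}={0,5}

Scan:
i=0 'a': node 0→7
i=1 'b': node 7→8
i=2 'c': node 8→0 (fail-walked)
i=3 'd': node 0→15
i=4 'a': node 15→16
i=5 'd': node 16→15 (fail-walked)
i=6 'd': node 15→15 (fail-walked)
i=7 'a': node 15→16
i=8 'c': node 16→17
i=9 'a': node 17→18  ** P5@[6:9]
i=10 'c': node 18→0 (fail-walked)
i=11 'b': node 0→1
i=12 'd': node 1→2
i=13 'd': node 2→3
i=14 'a': node 3→4
i=15 'c': node 4→5
i=16 'a': node 5→6  ** P0@[11:16],P5@[13:16]
i=17 'b': node 6→8 (fail-walked)
i=18 'b': node 8→9  ** P1@[16:18]
i=19 'd': node 9→2 (fail-walked)
i=20 'b': node 2→11  ** P3@[18:20]
i=21 'e': node 11→10 (fail-walked)  ** P2@[21:21]
i=22 'd': node 10→15 (fail-walked)
i=23 'c': node 15→0 (fail-walked)
i=24 'e': node 0→10  ** P2@[24:24]
i=25 'b': node 10→1 (fail-walked)
i=26 'd': node 1→2
i=27 'e': node 2→10 (fail-walked)  ** P2@[27:27]
i=28 'a': node 10→12
i=29 'c': node 12→13
i=30 'd': node 13→14  ** P4@[27:30]
i=31 'd': node 14→15 (fail-walked)
i=32 'a': node 15→16
i=33 'e': node 16→10 (fail-walked)  ** P2@[33:33]
i=34 'd': node 10→15 (fail-walked)
i=35 'b': node 15→1 (fail-walked)
i=36 'd': node 1→2
i=37 'b': node 2→11  ** P3@[35:37]
i=38 'c': node 11→0 (fail-walked)
i=39 'c': node 0→0
i=40 'd': node 0→15
i=41 'b': node 15→1 (fail-walked)
i=42 'd': node 1→2
i=43 'c': node 2→0 (fail-walked)
i=44 'a': node 0→7
i=45 'b': node 7→8
i=46 'b': node 8→9  ** P1@[44:46]
i=47 'e': node 9→10 (fail-walked)  ** P2@[47:47]
i=48 'a': node 10→12
i=49 'b': node 12→8 (fail-walked)
i=50 'b': node 8→9  ** P1@[48:50]
i=51 'e': node 9→10 (fail-walked)  ** P2@[51:51]
i=52 'a': node 10→12
i=53 'c': node 12→13
i=54 'd': node 13→14  ** P4@[51:54]
i=55 'd': node 14→15 (fail-walked)
i=56 'c': node 15→0 (fail-walked)
i=57 'b': node 0→1
i=58 'd': node 1→2
i=59 'd': node 2→3
i=60 'a': node 3→4
i=61 'c': node 4→5
i=62 'a': node 5→6  ** P0@[57:62],P5@[59:62]
i=63 'c': node 6→0 (fail-walked)
i=64 'a': node 0→7
i=65 'b': node 7→8
i=66 'b': node 8→9  ** P1@[64:66]
i=67 'e': node 9→10 (fail-walked)  ** P2@[67:67]
i=68 'd': node 10→15 (fail-walked)
i=69 'b': node 15→1 (fail-walked)
i=70 'd': node 1→2
i=71 'b': node 2→11  ** P3@[69:71]
i=72 'e': node 11→10 (fail-walked)  ** P2@[72:72]
i=73 'e': node 10→10 (fail-walked)  ** P2@[73:73]
i=74 'b': node 10→1 (fail-walked)
i=75 'd': node 1→2

Matches: [[9,5],[16,0],[16,5],[18,1],[20,3],[21,2],[24,2],[27,2],[30,4],[33,2],[37,3],[46,1],[47,2],[50,1],[51,2],[54,4],[62,0],[62,5],[66,1],[67,2],[71,3],[72,2],[73,2]]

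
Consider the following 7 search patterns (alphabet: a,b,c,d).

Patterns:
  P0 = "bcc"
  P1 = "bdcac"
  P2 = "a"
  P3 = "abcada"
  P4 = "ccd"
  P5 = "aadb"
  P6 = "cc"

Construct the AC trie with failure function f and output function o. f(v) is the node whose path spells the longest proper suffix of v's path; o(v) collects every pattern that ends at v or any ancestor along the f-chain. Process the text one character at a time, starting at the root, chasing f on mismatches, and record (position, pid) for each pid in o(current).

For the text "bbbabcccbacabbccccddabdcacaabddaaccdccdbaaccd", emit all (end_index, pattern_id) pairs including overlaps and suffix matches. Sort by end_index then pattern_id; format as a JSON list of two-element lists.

Construct AC machine:
Trie nodes:
  0='ε' goto a→8 b→1 c→14
  1='b' goto c→2 d→4
  2='bc' goto c→3
  3='bcc' goto ·  [P0 ends]
  4='bd' goto c→5
  5='bdc' goto a→6
  6='bdca' goto c→7
  7='bdcac' goto ·  [P1 ends]
  8='a' goto a→17 b→9  [P2 ends]
  9='ab' goto c→10
  10='abc' goto a→11
  11='abca' goto d→12
  12='abcad' goto a→13
  13='abcada' goto ·  [P3 ends]
  14='c' goto c→15
  15='cc' goto d→16  [P6 ends]
  16='ccd' goto ·  [P4 ends]
  17='aa' goto d→18
  18='aad' goto b→19
  19='aadb' goto ·  [P5 ends]

Failure links (BFS by depth):
  fail(1) 'b': from fail(0)=0 chase 'b': 0 ⇒ 0;  out=∅∪out(0)=∅
  fail(8) 'a': from fail(0)=0 chase 'a': 0 ⇒ 0;  out={2}∪out(0)={2}
  fail(14) 'c': from fail(0)=0 chase 'c': 0 ⇒ 0;  out=∅∪out(0)=∅
  fail(2) 'bc': from fail(1)=0 chase 'c': 0 ⇒ 14;  out=∅∪out(14)=∅
  fail(4) 'bd': from fail(1)=0 chase 'd': 0 ⇒ 0;  out=∅∪out(0)=∅
  fail(9) 'ab': from fail(8)=0 chase 'b': 0 ⇒ 1;  out=∅∪out(1)=∅
  fail(15) 'cc': from fail(14)=0 chase 'c': 0 ⇒ 14;  out={6}∪out(14)={6}
  fail(17) 'aa': from fail(8)=0 chase 'a': 0 ⇒ 8;  out=∅∪out(8)={2}
  fail(3) 'bcc': from fail(2)=14 chase 'c': 14 ⇒ 15;  out={0}∪out(15)={0,6}
  fail(5) 'bdc': from fail(4)=0 chase 'c': 0 ⇒ 14;  out=∅∪out(14)=∅
  fail(10) 'abc': from fail(9)=1 chase 'c': 1 ⇒ 2;  out=∅∪out(2)=∅
  fail(16) 'ccd': from fail(15)=14 chase 'd': 14→0 ⇒ 0;  out={4}∪out(0)={4}
  fail(18) 'aad': from fail(17)=8 chase 'd': 8→0 ⇒ 0;  out=∅∪out(0)=∅
  fail(6) 'bdca': from fail(5)=14 chase 'a': 14→0 ⇒ 8;  out=∅∪out(8)={2}
  fail(11) 'abca': from fail(10)=2 chase 'a': 2→14→0 ⇒ 8;  out=∅∪out(8)={2}
  fail(19) 'aadb': from fail(18)=0 chase 'b': 0 ⇒ 1;  out={5}∪out(1)={5}
  fail(7) 'bdcac': from fail(6)=8 chase 'c': 8→0 ⇒ 14;  out={1}∪out(14)={1}
  fail(12) 'abcad': from fail(11)=8 chase 'd': 8→0 ⇒ 0;  out=∅∪out(0)=∅
  fail(13) 'abcada': from fail(12)=0 chase 'a': 0 ⇒ 8;  out={3}∪out(8)={2,3}

Text stream:
[0] read 'b'  n0⇒n1
[1] read 'b'  n1⇒n1 (fail-walked)
[2] read 'b'  n1⇒n1 (fail-walked)
[3] read 'a'  n1⇒n8 (fail-walked)  → match P2@[3:3]
[4] read 'b'  n8⇒n9
[5] read 'c'  n9⇒n10
[6] read 'c'  n10⇒n3 (fail-walked)  → match P0@[4:6],P6@[5:6]
[7] read 'c'  n3⇒n15 (fail-walked)  → match P6@[6:7]
[8] read 'b'  n15⇒n1 (fail-walked)
[9] read 'a'  n1⇒n8 (fail-walked)  → match P2@[9:9]
[10] read 'c'  n8⇒n14 (fail-walked)
[11] read 'a'  n14⇒n8 (fail-walked)  → match P2@[11:11]
[12] read 'b'  n8⇒n9
[13] read 'b'  n9⇒n1 (fail-walked)
[14] read 'c'  n1⇒n2
[15] read 'c'  n2⇒n3  → match P0@[13:15],P6@[14:15]
[16] read 'c'  n3⇒n15 (fail-walked)  → match P6@[15:16]
[17] read 'c'  n15⇒n15 (fail-walked)  → match P6@[16:17]
[18] read 'd'  n15⇒n16  → match P4@[16:18]
[19] read 'd'  n16⇒n0 (fail-walked)
[20] read 'a'  n0⇒n8  → match P2@[20:20]
[21] read 'b'  n8⇒n9
[22] read 'd'  n9⇒n4 (fail-walked)
[23] read 'c'  n4⇒n5
[24] read 'a'  n5⇒n6  → match P2@[24:24]
[25] read 'c'  n6⇒n7  → match P1@[21:25]
[26] read 'a'  n7⇒n8 (fail-walked)  → match P2@[26:26]
[27] read 'a'  n8⇒n17  → match P2@[27:27]
[28] read 'b'  n17⇒n9 (fail-walked)
[29] read 'd'  n9⇒n4 (fail-walked)
[30] read 'd'  n4⇒n0 (fail-walked)
[31] read 'a'  n0⇒n8  → match P2@[31:31]
[32] read 'a'  n8⇒n17  → match P2@[32:32]
[33] read 'c'  n17⇒n14 (fail-walked)
[34] read 'c'  n14⇒n15  → match P6@[33:34]
[35] read 'd'  n15⇒n16  → match P4@[33:35]
[36] read 'c'  n16⇒n14 (fail-walked)
[37] read 'c'  n14⇒n15  → match P6@[36:37]
[38] read 'd'  n15⇒n16  → match P4@[36:38]
[39] read 'b'  n16⇒n1 (fail-walked)
[40] read 'a'  n1⇒n8 (fail-walked)  → match P2@[40:40]
[41] read 'a'  n8⇒n17  → match P2@[41:41]
[42] read 'c'  n17⇒n14 (fail-walked)
[43] read 'c'  n14⇒n15  → match P6@[42:43]
[44] read 'd'  n15⇒n16  → match P4@[42:44]

Matches: [[3,2],[6,0],[6,6],[7,6],[9,2],[11,2],[15,0],[15,6],[16,6],[17,6],[18,4],[20,2],[24,2],[25,1],[26,2],[27,2],[31,2],[32,2],[34,6],[35,4],[37,6],[38,4],[40,2],[41,2],[43,6],[44,4]]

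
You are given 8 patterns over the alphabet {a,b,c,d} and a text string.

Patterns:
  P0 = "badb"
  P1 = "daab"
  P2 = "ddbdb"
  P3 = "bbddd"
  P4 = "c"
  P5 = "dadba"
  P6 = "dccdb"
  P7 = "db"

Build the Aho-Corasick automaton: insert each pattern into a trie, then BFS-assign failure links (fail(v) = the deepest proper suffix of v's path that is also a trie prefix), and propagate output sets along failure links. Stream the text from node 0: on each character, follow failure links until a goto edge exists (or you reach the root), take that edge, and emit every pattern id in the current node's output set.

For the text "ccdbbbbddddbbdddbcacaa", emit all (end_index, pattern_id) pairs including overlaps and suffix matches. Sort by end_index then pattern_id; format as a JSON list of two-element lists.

Build automaton:
Trie (insert patterns):
  0='ε' goto b→1 c→17 d→5
  1='b' goto a→2 b→13
  2='ba' goto d→3
  3='bad' goto b→4
  4='badb' goto ·  [P0 ends]
  5='d' goto a→6 b→25 c→21 d→9
  6='da' goto a→7 d→18
  7='daa' goto b→8
  8='daab' goto ·  [P1 ends]
  9='dd' goto b→10
  10='ddb' goto d→11
  11='ddbd' goto b→12
  12='ddbdb' goto ·  [P2 ends]
  13='bb' goto d→14
  14='bbd' goto d→15
  15='bbdd' goto d→16
  16='bbddd' goto ·  [P3 ends]
  17='c' goto ·  [P4 ends]
  18='dad' goto b→19
  19='dadb' goto a→20
  20='dadba' goto ·  [P5 ends]
  21='dc' goto c→22
  22='dcc' goto d→23
  23='dccd' goto b→24
  24='dccdb' goto ·  [P6 ends]
  25='db' goto ·  [P7 ends]

Failure links (BFS by depth):
  n1('b'): parent n0 fail=0; on 'b' 0 → fail=0;  out ∅∪∅=∅
  n5('d'): parent n0 fail=0; on 'd' 0 → fail=0;  out ∅∪∅=∅
  n17('c'): parent n0 fail=0; on 'c' 0 → fail=0;  out {4}∪∅={4}
  n2('ba'): parent n1 fail=0; on 'a' 0 → fail=0;  out ∅∪∅=∅
  n6('da'): parent n5 fail=0; on 'a' 0 → fail=0;  out ∅∪∅=∅
  n9('dd'): parent n5 fail=0; on 'd' 0 → fail=5;  out ∅∪∅=∅
  n13('bb'): parent n1 fail=0; on 'b' 0 → fail=1;  out ∅∪∅=∅
  n21('dc'): parent n5 fail=0; on 'c' 0 → fail=17;  out ∅∪{4}={4}
  n25('db'): parent n5 fail=0; on 'b' 0 → fail=1;  out {7}∪∅={7}
  n3('bad'): parent n2 fail=0; on 'd' 0 → fail=5;  out ∅∪∅=∅
  n7('daa'): parent n6 fail=0; on 'a' 0 → fail=0;  out ∅∪∅=∅
  n10('ddb'): parent n9 fail=5; on 'b' 5 → fail=25;  out ∅∪{7}={7}
  n14('bbd'): parent n13 fail=1; on 'd' 1→0 → fail=5;  out ∅∪∅=∅
  n18('dad'): parent n6 fail=0; on 'd' 0 → fail=5;  out ∅∪∅=∅
  n22('dcc'): parent n21 fail=17; on 'c' 17→0 → fail=17;  out ∅∪{4}={4}
  n4('badb'): parent n3 fail=5; on 'b' 5 → fail=25;  out {0}∪{7}={0,7}
  n8('daab'): parent n7 fail=0; on 'b' 0 → fail=1;  out {1}∪∅={1}
  n11('ddbd'): parent n10 fail=25; on 'd' 25→1→0 → fail=5;  out ∅∪∅=∅
  n15('bbdd'): parent n14 fail=5; on 'd' 5 → fail=9;  out ∅∪∅=∅
  n19('dadb'): parent n18 fail=5; on 'b' 5 → fail=25;  out ∅∪{7}={7}
  n23('dccd'): parent n22 fail=17; on 'd' 17→0 → fail=5;  out ∅∪∅=∅
  n12('ddbdb'): parent n11 fail=5; on 'b' 5 → fail=25;  out {2}∪{7}={2,7}
  n16('bbddd'): parent n15 fail=9; on 'd' 9→5 → fail=9;  out {3}∪∅={3}
  n20('dadba'): parent n19 fail=25; on 'a' 25→1 → fail=2;  out {5}∪∅={5}
  n24('dccdb'): parent n23 fail=5; on 'b' 5 → fail=25;  out {6}∪{7}={6,7}

Scan:
i=0 'c': node 0→17  emit P4@[0:0]
i=1 'c': node 17→17 (fail-walked)  emit P4@[1:1]
i=2 'd': node 17→5 (fail-walked)
i=3 'b': node 5→25  emit P7@[2:3]
i=4 'b': node 25→13 (fail-walked)
i=5 'b': node 13→13 (fail-walked)
i=6 'b': node 13→13 (fail-walked)
i=7 'd': node 13→14
i=8 'd': node 14→15
i=9 'd': node 15→16  emit P3@[5:9]
i=10 'd': node 16→9 (fail-walked)
i=11 'b': node 9→10  emit P7@[10:11]
i=12 'b': node 10→13 (fail-walked)
i=13 'd': node 13→14
i=14 'd': node 14→15
i=15 'd': node 15→16  emit P3@[11:15]
i=16 'b': node 16→10 (fail-walked)  emit P7@[15:16]
i=17 'c': node 10→17 (fail-walked)  emit P4@[17:17]
i=18 'a': node 17→0 (fail-walked)
i=19 'c': node 0→17  emit P4@[19:19]
i=20 'a': node 17→0 (fail-walked)
i=21 'a': node 0→0

All matches (sorted): [[0,4],[1,4],[3,7],[9,3],[11,7],[15,3],[16,7],[17,4],[19,4]]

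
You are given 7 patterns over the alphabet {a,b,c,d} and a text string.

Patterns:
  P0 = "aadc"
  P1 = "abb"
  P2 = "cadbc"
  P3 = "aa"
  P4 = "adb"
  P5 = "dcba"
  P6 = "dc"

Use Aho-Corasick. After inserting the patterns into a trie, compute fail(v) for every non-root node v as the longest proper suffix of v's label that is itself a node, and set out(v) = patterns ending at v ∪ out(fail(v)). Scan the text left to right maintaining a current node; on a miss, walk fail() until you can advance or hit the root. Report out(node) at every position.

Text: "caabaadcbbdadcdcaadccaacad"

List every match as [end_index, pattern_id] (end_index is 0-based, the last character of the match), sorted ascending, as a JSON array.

Construct AC machine:
Trie (insert patterns):
  n0 'ε': a→1 c→7 d→14
  n1 'a': a→2 b→5 d→12
  n2 'aa': d→3  [P3 ends]
  n3 'aad': c→4
  n4 'aadc': ·  [P0 ends]
  n5 'ab': b→6
  n6 'abb': ·  [P1 ends]
  n7 'c': a→8
  n8 'ca': d→9
  n9 'cad': b→10
  n10 'cadb': c→11
  n11 'cadbc': ·  [P2 ends]
  n12 'ad': b→13
  n13 'adb': ·  [P4 ends]
  n14 'd': c→15
  n15 'dc': b→16  [P6 ends]
  n16 'dcb': a→17
  n17 'dcba': ·  [P5 ends]

BFS fail/out derivation:
  fail(1) 'a': from fail(0)=0 chase 'a': 0 ⇒ 0;  out=∅∪out(0)=∅
  fail(7) 'c': from fail(0)=0 chase 'c': 0 ⇒ 0;  out=∅∪out(0)=∅
  fail(14) 'd': from fail(0)=0 chase 'd': 0 ⇒ 0;  out=∅∪out(0)=∅
  fail(2) 'aa': from fail(1)=0 chase 'a': 0 ⇒ 1;  out={3}∪out(1)={3}
  fail(5) 'ab': from fail(1)=0 chase 'b': 0 ⇒ 0;  out=∅∪out(0)=∅
  fail(8) 'ca': from fail(7)=0 chase 'a': 0 ⇒ 1;  out=∅∪out(1)=∅
  fail(12) 'ad': from fail(1)=0 chase 'd': 0 ⇒ 14;  out=∅∪out(14)=∅
  fail(15) 'dc': from fail(14)=0 chase 'c': 0 ⇒ 7;  out={6}∪out(7)={6}
  fail(3) 'aad': from fail(2)=1 chase 'd': 1 ⇒ 12;  out=∅∪out(12)=∅
  fail(6) 'abb': from fail(5)=0 chase 'b': 0 ⇒ 0;  out={1}∪out(0)={1}
  fail(9) 'cad': from fail(8)=1 chase 'd': 1 ⇒ 12;  out=∅∪out(12)=∅
  fail(13) 'adb': from fail(12)=14 chase 'b': 14→0 ⇒ 0;  out={4}∪out(0)={4}
  fail(16) 'dcb': from fail(15)=7 chase 'b': 7→0 ⇒ 0;  out=∅∪out(0)=∅
  fail(4) 'aadc': from fail(3)=12 chase 'c': 12→14 ⇒ 15;  out={0}∪out(15)={0,6}
  fail(10) 'cadb': from fail(9)=12 chase 'b': 12 ⇒ 13;  out=∅∪out(13)={4}
  fail(17) 'dcba': from fail(16)=0 chase 'a': 0 ⇒ 1;  out={5}∪out(1)={5}
  fail(11) 'cadbc': from fail(10)=13 chase 'c': 13→0 ⇒ 7;  out={2}∪out(7)={2}

Text stream:
[0] read 'c'  n0⇒n7
[1] read 'a'  n7⇒n8
[2] read 'a'  n8⇒n2 (fail-walked)  → match P3@[1:2]
[3] read 'b'  n2⇒n5 (fail-walked)
[4] read 'a'  n5⇒n1 (fail-walked)
[5] read 'a'  n1⇒n2  → match P3@[4:5]
[6] read 'd'  n2⇒n3
[7] read 'c'  n3⇒n4  → match P0@[4:7],P6@[6:7]
[8] read 'b'  n4⇒n16 (fail-walked)
[9] read 'b'  n16⇒n0 (fail-walked)
[10] read 'd'  n0⇒n14
[11] read 'a'  n14⇒n1 (fail-walked)
[12] read 'd'  n1⇒n12
[13] read 'c'  n12⇒n15 (fail-walked)  → match P6@[12:13]
[14] read 'd'  n15⇒n14 (fail-walked)
[15] read 'c'  n14⇒n15  → match P6@[14:15]
[16] read 'a'  n15⇒n8 (fail-walked)
[17] read 'a'  n8⇒n2 (fail-walked)  → match P3@[16:17]
[18] read 'd'  n2⇒n3
[19] read 'c'  n3⇒n4  → match P0@[16:19],P6@[18:19]
[20] read 'c'  n4⇒n7 (fail-walked)
[21] read 'a'  n7⇒n8
[22] read 'a'  n8⇒n2 (fail-walked)  → match P3@[21:22]
[23] read 'c'  n2⇒n7 (fail-walked)
[24] read 'a'  n7⇒n8
[25] read 'd'  n8⇒n9

Matches: [[2,3],[5,3],[7,0],[7,6],[13,6],[15,6],[17,3],[19,0],[19,6],[22,3]]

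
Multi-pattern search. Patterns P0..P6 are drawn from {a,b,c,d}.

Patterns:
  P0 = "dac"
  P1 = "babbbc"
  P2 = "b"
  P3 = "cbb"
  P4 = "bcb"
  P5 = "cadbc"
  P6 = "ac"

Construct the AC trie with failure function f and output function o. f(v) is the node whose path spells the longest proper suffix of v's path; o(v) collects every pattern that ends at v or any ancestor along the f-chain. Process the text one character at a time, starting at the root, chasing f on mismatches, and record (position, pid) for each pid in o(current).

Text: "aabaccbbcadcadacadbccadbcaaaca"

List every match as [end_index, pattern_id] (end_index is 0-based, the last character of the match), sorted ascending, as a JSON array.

Construct AC machine:
Trie nodes:
  n0 'ε': a→19 b→4 c→10 d→1
  n1 'd': a→2
  n2 'da': c→3
  n3 'dac': ·  [P0 ends]
  n4 'b': a→5 c→13  [P2 ends]
  n5 'ba': b→6
  n6 'bab': b→7
  n7 'babb': b→8
  n8 'babbb': c→9
  n9 'babbbc': ·  [P1 ends]
  n10 'c': a→15 b→11
  n11 'cb': b→12
  n12 'cbb': ·  [P3 ends]
  n13 'bc': b→14
  n14 'bcb': ·  [P4 ends]
  n15 'ca': d→16
  n16 'cad': b→17
  n17 'cadb': c→18
  n18 'cadbc': ·  [P5 ends]
  n19 'a': c→20
  n20 'ac': ·  [P6 ends]

Failure links (BFS by depth):
  fail(1) 'd': from fail(0)=0 chase 'd': 0 ⇒ 0;  out=∅∪out(0)=∅
  fail(4) 'b': from fail(0)=0 chase 'b': 0 ⇒ 0;  out={2}∪out(0)={2}
  fail(10) 'c': from fail(0)=0 chase 'c': 0 ⇒ 0;  out=∅∪out(0)=∅
  fail(19) 'a': from fail(0)=0 chase 'a': 0 ⇒ 0;  out=∅∪out(0)=∅
  fail(2) 'da': from fail(1)=0 chase 'a': 0 ⇒ 19;  out=∅∪out(19)=∅
  fail(5) 'ba': from fail(4)=0 chase 'a': 0 ⇒ 19;  out=∅∪out(19)=∅
  fail(11) 'cb': from fail(10)=0 chase 'b': 0 ⇒ 4;  out=∅∪out(4)={2}
  fail(13) 'bc': from fail(4)=0 chase 'c': 0 ⇒ 10;  out=∅∪out(10)=∅
  fail(15) 'ca': from fail(10)=0 chase 'a': 0 ⇒ 19;  out=∅∪out(19)=∅
  fail(20) 'ac': from fail(19)=0 chase 'c': 0 ⇒ 10;  out={6}∪out(10)={6}
  fail(3) 'dac': from fail(2)=19 chase 'c': 19 ⇒ 20;  out={0}∪out(20)={0,6}
  fail(6) 'bab': from fail(5)=19 chase 'b': 19→0 ⇒ 4;  out=∅∪out(4)={2}
  fail(12) 'cbb': from fail(11)=4 chase 'b': 4→0 ⇒ 4;  out={3}∪out(4)={2,3}
  fail(14) 'bcb': from fail(13)=10 chase 'b': 10 ⇒ 11;  out={4}∪out(11)={2,4}
  fail(16) 'cad': from fail(15)=19 chase 'd': 19→0 ⇒ 1;  out=∅∪out(1)=∅
  fail(7) 'babb': from fail(6)=4 chase 'b': 4→0 ⇒ 4;  out=∅∪out(4)={2}
  fail(17) 'cadb': from fail(16)=1 chase 'b': 1→0 ⇒ 4;  out=∅∪out(4)={2}
  fail(8) 'babbb': from fail(7)=4 chase 'b': 4→0 ⇒ 4;  out=∅∪out(4)={2}
  fail(18) 'cadbc': from fail(17)=4 chase 'c': 4 ⇒ 13;  out={5}∪out(13)={5}
  fail(9) 'babbbc': from fail(8)=4 chase 'c': 4 ⇒ 13;  out={1}∪out(13)={1}

Text stream:
i=0 'a': node 0→19
i=1 'a': node 19→19 ·f
i=2 'b': node 19→4 ·f  ** P2@[2:2]
i=3 'a': node 4→5
i=4 'c': node 5→20 ·f  ** P6@[3:4]
i=5 'c': node 20→10 ·f
i=6 'b': node 10→11  ** P2@[6:6]
i=7 'b': node 11→12  ** P2@[7:7],P3@[5:7]
i=8 'c': node 12→13 ·f
i=9 'a': node 13→15 ·f
i=10 'd': node 15→16
i=11 'c': node 16→10 ·f
i=12 'a': node 10→15
i=13 'd': node 15→16
i=14 'a': node 16→2 ·f
i=15 'c': node 2→3  ** P0@[13:15],P6@[14:15]
i=16 'a': node 3→15 ·f
i=17 'd': node 15→16
i=18 'b': node 16→17  ** P2@[18:18]
i=19 'c': node 17→18  ** P5@[15:19]
i=20 'c': node 18→10 ·f
i=21 'a': node 10→15
i=22 'd': node 15→16
i=23 'b': node 16→17  ** P2@[23:23]
i=24 'c': node 17→18  ** P5@[20:24]
i=25 'a': node 18→15 ·f
i=26 'a': node 15→19 ·f
i=27 'a': node 19→19 ·f
i=28 'c': node 19→20  ** P6@[27:28]
i=29 'a': node 20→15 ·f

All matches (sorted): [[2,2],[4,6],[6,2],[7,2],[7,3],[15,0],[15,6],[18,2],[19,5],[23,2],[24,5],[28,6]]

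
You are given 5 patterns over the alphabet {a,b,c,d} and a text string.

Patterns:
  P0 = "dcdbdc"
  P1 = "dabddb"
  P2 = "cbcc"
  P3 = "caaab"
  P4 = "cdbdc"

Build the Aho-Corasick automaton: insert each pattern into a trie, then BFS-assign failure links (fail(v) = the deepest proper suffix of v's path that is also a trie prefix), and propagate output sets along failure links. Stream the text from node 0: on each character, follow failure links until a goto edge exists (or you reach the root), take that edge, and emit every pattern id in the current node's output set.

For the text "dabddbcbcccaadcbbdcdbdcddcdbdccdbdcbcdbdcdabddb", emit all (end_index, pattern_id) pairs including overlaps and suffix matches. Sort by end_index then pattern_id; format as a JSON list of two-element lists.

Build automaton:
Trie (insert patterns):
  0='ε' goto c→12 d→1
  1='d' goto a→7 c→2
  2='dc' goto d→3
  3='dcd' goto b→4
  4='dcdb' goto d→5
  5='dcdbd' goto c→6
  6='dcdbdc' goto ·  ←P0
  7='da' goto b→8
  8='dab' goto d→9
  9='dabd' goto d→10
  10='dabdd' goto b→11
  11='dabddb' goto ·  ←P1
  12='c' goto a→16 b→13 d→20
  13='cb' goto c→14
  14='cbc' goto c→15
  15='cbcc' goto ·  ←P2
  16='ca' goto a→17
  17='caa' goto a→18
  18='caaa' goto b→19
  19='caaab' goto ·  ←P3
  20='cd' goto b→21
  21='cdb' goto d→22
  22='cdbd' goto c→23
  23='cdbdc' goto ·  ←P4

BFS fail/out derivation:
  n1('d'): parent n0 fail=0; on 'd' 0 → fail=0;  out ∅∪∅=∅
  n12('c'): parent n0 fail=0; on 'c' 0 → fail=0;  out ∅∪∅=∅
  n2('dc'): parent n1 fail=0; on 'c' 0 → fail=12;  out ∅∪∅=∅
  n7('da'): parent n1 fail=0; on 'a' 0 → fail=0;  out ∅∪∅=∅
  n13('cb'): parent n12 fail=0; on 'b' 0 → fail=0;  out ∅∪∅=∅
  n16('ca'): parent n12 fail=0; on 'a' 0 → fail=0;  out ∅∪∅=∅
  n20('cd'): parent n12 fail=0; on 'd' 0 → fail=1;  out ∅∪∅=∅
  n3('dcd'): parent n2 fail=12; on 'd' 12 → fail=20;  out ∅∪∅=∅
  n8('dab'): parent n7 fail=0; on 'b' 0 → fail=0;  out ∅∪∅=∅
  n14('cbc'): parent n13 fail=0; on 'c' 0 → fail=12;  out ∅∪∅=∅
  n17('caa'): parent n16 fail=0; on 'a' 0 → fail=0;  out ∅∪∅=∅
  n21('cdb'): parent n20 fail=1; on 'b' 1→0 → fail=0;  out ∅∪∅=∅
  n4('dcdb'): parent n3 fail=20; on 'b' 20 → fail=21;  out ∅∪∅=∅
  n9('dabd'): parent n8 fail=0; on 'd' 0 → fail=1;  out ∅∪∅=∅
  n15('cbcc'): parent n14 fail=12; on 'c' 12→0 → fail=12;  out {2}∪∅={2}
  n18('caaa'): parent n17 fail=0; on 'a' 0 → fail=0;  out ∅∪∅=∅
  n22('cdbd'): parent n21 fail=0; on 'd' 0 → fail=1;  out ∅∪∅=∅
  n5('dcdbd'): parent n4 fail=21; on 'd' 21 → fail=22;  out ∅∪∅=∅
  n10('dabdd'): parent n9 fail=1; on 'd' 1→0 → fail=1;  out ∅∪∅=∅
  n19('caaab'): parent n18 fail=0; on 'b' 0 → fail=0;  out {3}∪∅={3}
  n23('cdbdc'): parent n22 fail=1; on 'c' 1 → fail=2;  out {4}∪∅={4}
  n6('dcdbdc'): parent n5 fail=22; on 'c' 22 → fail=23;  out {0}∪{4}={0,4}
  n11('dabddb'): parent n10 fail=1; on 'b' 1→0 → fail=0;  out {1}∪∅={1}

Run:
pos 0 'd': at 1
pos 1 'a': at 7
pos 2 'b': at 8
pos 3 'd': at 9
pos 4 'd': at 10
pos 5 'b': at 11  → match P1@[0:5]
pos 6 'c': at 12 ·f
pos 7 'b': at 13
pos 8 'c': at 14
pos 9 'c': at 15  → match P2@[6:9]
pos 10 'c': at 12 ·f
pos 11 'a': at 16
pos 12 'a': at 17
pos 13 'd': at 1 ·f
pos 14 'c': at 2
pos 15 'b': at 13 ·f
pos 16 'b': at 0 ·f
pos 17 'd': at 1
pos 18 'c': at 2
pos 19 'd': at 3
pos 20 'b': at 4
pos 21 'd': at 5
pos 22 'c': at 6  → match P0@[17:22],P4@[18:22]
pos 23 'd': at 3 ·f
pos 24 'd': at 1 ·f
pos 25 'c': at 2
pos 26 'd': at 3
pos 27 'b': at 4
pos 28 'd': at 5
pos 29 'c': at 6  → match P0@[24:29],P4@[25:29]
pos 30 'c': at 12 ·f
pos 31 'd': at 20
pos 32 'b': at 21
pos 33 'd': at 22
pos 34 'c': at 23  → match P4@[30:34]
pos 35 'b': at 13 ·f
pos 36 'c': at 14
pos 37 'd': at 20 ·f
pos 38 'b': at 21
pos 39 'd': at 22
pos 40 'c': at 23  → match P4@[36:40]
pos 41 'd': at 3 ·f
pos 42 'a': at 7 ·f
pos 43 'b': at 8
pos 44 'd': at 9
pos 45 'd': at 10
pos 46 'b': at 11  → match P1@[41:46]

Matches: [[5,1],[9,2],[22,0],[22,4],[29,0],[29,4],[34,4],[40,4],[46,1]]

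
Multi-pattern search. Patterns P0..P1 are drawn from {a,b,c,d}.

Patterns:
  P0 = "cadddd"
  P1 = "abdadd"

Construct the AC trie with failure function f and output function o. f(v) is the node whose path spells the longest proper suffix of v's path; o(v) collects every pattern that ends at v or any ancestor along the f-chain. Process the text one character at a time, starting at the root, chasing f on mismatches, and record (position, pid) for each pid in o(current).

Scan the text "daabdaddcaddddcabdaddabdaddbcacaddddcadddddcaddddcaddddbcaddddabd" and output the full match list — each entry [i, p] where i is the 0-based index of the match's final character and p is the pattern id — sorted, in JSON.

Build:
Trie nodes:
  0='ε' goto a→7 c→1
  1='c' goto a→2
  2='ca' goto d→3
  3='cad' goto d→4
  4='cadd' goto d→5
  5='caddd' goto d→6
  6='cadddd' goto ·  ←P0
  7='a' goto b→8
  8='ab' goto d→9
  9='abd' goto a→10
  10='abda' goto d→11
  11='abdad' goto d→12
  12='abdadd' goto ·  ←P1

BFS fail/out derivation:
  n1('c'): parent n0 fail=0; on 'c' 0 → fail=0;  out ∅∪∅=∅
  n7('a'): parent n0 fail=0; on 'a' 0 → fail=0;  out ∅∪∅=∅
  n2('ca'): parent n1 fail=0; on 'a' 0 → fail=7;  out ∅∪∅=∅
  n8('ab'): parent n7 fail=0; on 'b' 0 → fail=0;  out ∅∪∅=∅
  n3('cad'): parent n2 fail=7; on 'd' 7→0 → fail=0;  out ∅∪∅=∅
  n9('abd'): parent n8 fail=0; on 'd' 0 → fail=0;  out ∅∪∅=∅
  n4('cadd'): parent n3 fail=0; on 'd' 0 → fail=0;  out ∅∪∅=∅
  n10('abda'): parent n9 fail=0; on 'a' 0 → fail=7;  out ∅∪∅=∅
  n5('caddd'): parent n4 fail=0; on 'd' 0 → fail=0;  out ∅∪∅=∅
  n11('abdad'): parent n10 fail=7; on 'd' 7→0 → fail=0;  out ∅∪∅=∅
  n6('cadddd'): parent n5 fail=0; on 'd' 0 → fail=0;  out {0}∪∅={0}
  n12('abdadd'): parent n11 fail=0; on 'd' 0 → fail=0;  out {1}∪∅={1}

Scan:
i=0 'd': node 0→0
i=1 'a': node 0→7
i=2 'a': node 7→7 (fail-walked)
i=3 'b': node 7→8
i=4 'd': node 8→9
i=5 'a': node 9→10
i=6 'd': node 10→11
i=7 'd': node 11→12  → match P1@[2:7]
i=8 'c': node 12→1 (fail-walked)
i=9 'a': node 1→2
i=10 'd': node 2→3
i=11 'd': node 3→4
i=12 'd': node 4→5
i=13 'd': node 5→6  → match P0@[8:13]
i=14 'c': node 6→1 (fail-walked)
i=15 'a': node 1→2
i=16 'b': node 2→8 (fail-walked)
i=17 'd': node 8→9
i=18 'a': node 9→10
i=19 'd': node 10→11
i=20 'd': node 11→12  → match P1@[15:20]
i=21 'a': node 12→7 (fail-walked)
i=22 'b': node 7→8
i=23 'd': node 8→9
i=24 'a': node 9→10
i=25 'd': node 10→11
i=26 'd': node 11→12  → match P1@[21:26]
i=27 'b': node 12→0 (fail-walked)
i=28 'c': node 0→1
i=29 'a': node 1→2
i=30 'c': node 2→1 (fail-walked)
i=31 'a': node 1→2
i=32 'd': node 2→3
i=33 'd': node 3→4
i=34 'd': node 4→5
i=35 'd': node 5→6  → match P0@[30:35]
i=36 'c': node 6→1 (fail-walked)
i=37 'a': node 1→2
i=38 'd': node 2→3
i=39 'd': node 3→4
i=40 'd': node 4→5
i=41 'd': node 5→6  → match P0@[36:41]
i=42 'd': node 6→0 (fail-walked)
i=43 'c': node 0→1
i=44 'a': node 1→2
i=45 'd': node 2→3
i=46 'd': node 3→4
i=47 'd': node 4→5
i=48 'd': node 5→6  → match P0@[43:48]
i=49 'c': node 6→1 (fail-walked)
i=50 'a': node 1→2
i=51 'd': node 2→3
i=52 'd': node 3→4
i=53 'd': node 4→5
i=54 'd': node 5→6  → match P0@[49:54]
i=55 'b': node 6→0 (fail-walked)
i=56 'c': node 0→1
i=57 'a': node 1→2
i=58 'd': node 2→3
i=59 'd': node 3→4
i=60 'd': node 4→5
i=61 'd': node 5→6  → match P0@[56:61]
i=62 'a': node 6→7 (fail-walked)
i=63 'b': node 7→8
i=64 'd': node 8→9

All matches (sorted): [[7,1],[13,0],[20,1],[26,1],[35,0],[41,0],[48,0],[54,0],[61,0]]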